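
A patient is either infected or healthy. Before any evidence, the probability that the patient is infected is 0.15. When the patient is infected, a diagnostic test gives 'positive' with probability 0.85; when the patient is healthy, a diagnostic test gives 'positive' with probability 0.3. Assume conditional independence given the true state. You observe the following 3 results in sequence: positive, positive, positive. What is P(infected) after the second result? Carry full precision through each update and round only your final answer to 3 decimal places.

0.586

After 'positive': P(infected) = 0.85·0.1500 / (0.85·0.1500 + 0.3·0.8500) ≈ 0.3333
After 'positive': P(infected) = 0.85·0.3333 / (0.85·0.3333 + 0.3·0.6667) ≈ 0.5862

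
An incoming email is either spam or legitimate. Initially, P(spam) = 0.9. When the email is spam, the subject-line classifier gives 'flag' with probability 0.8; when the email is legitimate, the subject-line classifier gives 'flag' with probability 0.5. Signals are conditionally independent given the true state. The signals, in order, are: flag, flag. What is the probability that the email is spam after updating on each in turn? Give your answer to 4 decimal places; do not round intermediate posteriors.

0.9584

After 'flag': P(spam) = 0.8·0.9000 / (0.8·0.9000 + 0.5·0.1000) ≈ 0.9351
After 'flag': P(spam) = 0.8·0.9351 / (0.8·0.9351 + 0.5·0.0649) ≈ 0.9584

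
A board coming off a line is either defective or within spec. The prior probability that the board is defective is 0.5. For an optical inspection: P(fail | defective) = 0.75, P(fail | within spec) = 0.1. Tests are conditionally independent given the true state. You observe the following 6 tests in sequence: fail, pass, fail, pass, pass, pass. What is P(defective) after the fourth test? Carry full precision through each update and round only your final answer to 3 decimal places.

0.813

Apply Bayes' rule sequentially, carrying P(defective) forward.
After 'fail': P(defective) = 0.75·0.5000 / (0.75·0.5000 + 0.1·0.5000) ≈ 0.8824
After 'pass': P(defective) = 0.25·0.8824 / (0.25·0.8824 + 0.9·0.1176) ≈ 0.6757
After 'fail': P(defective) = 0.75·0.6757 / (0.75·0.6757 + 0.1·0.3243) ≈ 0.9398
After 'pass': P(defective) = 0.25·0.9398 / (0.25·0.9398 + 0.9·0.0602) ≈ 0.8127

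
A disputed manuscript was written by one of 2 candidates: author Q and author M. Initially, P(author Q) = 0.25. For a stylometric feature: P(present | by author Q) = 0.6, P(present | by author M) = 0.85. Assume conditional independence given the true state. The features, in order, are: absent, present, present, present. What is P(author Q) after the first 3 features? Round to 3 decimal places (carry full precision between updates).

0.307

Each posterior becomes the prior for the next update.
After 'absent': P(author Q) = 0.4·0.2500 / (0.4·0.2500 + 0.15·0.7500) ≈ 0.4706
After 'present': P(author Q) = 0.6·0.4706 / (0.6·0.4706 + 0.85·0.5294) ≈ 0.3855
After 'present': P(author Q) = 0.6·0.3855 / (0.6·0.3855 + 0.85·0.6145) ≈ 0.3070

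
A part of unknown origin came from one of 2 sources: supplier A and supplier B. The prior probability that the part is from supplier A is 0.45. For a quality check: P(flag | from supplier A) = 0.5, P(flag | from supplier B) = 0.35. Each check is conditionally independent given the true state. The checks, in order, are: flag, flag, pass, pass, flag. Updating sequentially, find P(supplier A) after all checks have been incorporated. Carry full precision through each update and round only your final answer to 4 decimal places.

0.5853

After 'flag': P(supplier A) = 0.5·0.4500 / (0.5·0.4500 + 0.35·0.5500) ≈ 0.5389
After 'flag': P(supplier A) = 0.5·0.5389 / (0.5·0.5389 + 0.35·0.4611) ≈ 0.6254
After 'pass': P(supplier A) = 0.5·0.6254 / (0.5·0.6254 + 0.65·0.3746) ≈ 0.5623
After 'pass': P(supplier A) = 0.5·0.5623 / (0.5·0.5623 + 0.65·0.4377) ≈ 0.4970
After 'flag': P(supplier A) = 0.5·0.4970 / (0.5·0.4970 + 0.35·0.5030) ≈ 0.5853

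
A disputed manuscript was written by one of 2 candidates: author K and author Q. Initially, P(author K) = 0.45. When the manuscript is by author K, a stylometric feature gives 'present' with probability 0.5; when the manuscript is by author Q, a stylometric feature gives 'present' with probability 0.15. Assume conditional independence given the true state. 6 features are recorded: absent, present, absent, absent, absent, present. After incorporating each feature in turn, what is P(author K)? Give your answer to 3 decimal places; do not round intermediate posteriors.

Apply Bayes' rule sequentially, carrying P(author K) forward.
After 'absent': P(author K) = 0.5·0.4500 / (0.5·0.4500 + 0.85·0.5500) ≈ 0.3249
After 'present': P(author K) = 0.5·0.3249 / (0.5·0.3249 + 0.15·0.6751) ≈ 0.6160
After 'absent': P(author K) = 0.5·0.6160 / (0.5·0.6160 + 0.85·0.3840) ≈ 0.4855
After 'absent': P(author K) = 0.5·0.4855 / (0.5·0.4855 + 0.85·0.5145) ≈ 0.3570
After 'absent': P(author K) = 0.5·0.3570 / (0.5·0.3570 + 0.85·0.6430) ≈ 0.2462
After 'present': P(author K) = 0.5·0.2462 / (0.5·0.2462 + 0.15·0.7538) ≈ 0.5212

0.521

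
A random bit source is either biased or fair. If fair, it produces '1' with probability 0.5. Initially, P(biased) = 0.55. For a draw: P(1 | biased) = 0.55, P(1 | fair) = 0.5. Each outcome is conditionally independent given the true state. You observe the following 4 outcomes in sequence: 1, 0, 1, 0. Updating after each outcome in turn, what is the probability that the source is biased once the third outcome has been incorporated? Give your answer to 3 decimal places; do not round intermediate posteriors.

0.571

Apply Bayes' rule sequentially, carrying P(biased) forward.
After '1': P(biased) = 0.55·0.5500 / (0.55·0.5500 + 0.5·0.4500) ≈ 0.5735
After '0': P(biased) = 0.45·0.5735 / (0.45·0.5735 + 0.5·0.4265) ≈ 0.5475
After '1': P(biased) = 0.55·0.5475 / (0.55·0.5475 + 0.5·0.4525) ≈ 0.5710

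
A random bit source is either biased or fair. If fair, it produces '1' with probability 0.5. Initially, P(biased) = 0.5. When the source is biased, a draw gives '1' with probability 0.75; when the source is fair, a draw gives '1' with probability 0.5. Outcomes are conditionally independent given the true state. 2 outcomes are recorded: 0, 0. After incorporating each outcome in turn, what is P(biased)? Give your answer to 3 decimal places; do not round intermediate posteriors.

0.200

After '0': P(biased) = 0.25·0.5000 / (0.25·0.5000 + 0.5·0.5000) ≈ 0.3333
After '0': P(biased) = 0.25·0.3333 / (0.25·0.3333 + 0.5·0.6667) ≈ 0.2000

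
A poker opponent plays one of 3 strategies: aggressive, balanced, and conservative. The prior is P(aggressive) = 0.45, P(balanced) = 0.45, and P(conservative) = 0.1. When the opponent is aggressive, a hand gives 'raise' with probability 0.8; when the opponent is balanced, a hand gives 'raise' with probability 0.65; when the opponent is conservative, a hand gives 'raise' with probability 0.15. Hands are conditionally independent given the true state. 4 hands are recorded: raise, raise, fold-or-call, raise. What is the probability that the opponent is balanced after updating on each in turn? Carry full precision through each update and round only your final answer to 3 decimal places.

0.483

After 'raise': normaliser = 0.8·0.4500 + 0.65·0.4500 + 0.15·0.1000; P(aggressive) ≈ 0.5393, P(balanced) ≈ 0.4382, P(conservative) ≈ 0.0225
After 'raise': normaliser = 0.8·0.5393 + 0.65·0.4382 + 0.15·0.0225; P(aggressive) ≈ 0.5995, P(balanced) ≈ 0.3958, P(conservative) ≈ 0.0047
After 'fold-or-call': normaliser = 0.2·0.5995 + 0.35·0.3958 + 0.85·0.0047; P(aggressive) ≈ 0.4569, P(balanced) ≈ 0.5279, P(conservative) ≈ 0.0152
After 'raise': normaliser = 0.8·0.4569 + 0.65·0.5279 + 0.15·0.0152; P(aggressive) ≈ 0.5142, P(balanced) ≈ 0.4826, P(conservative) ≈ 0.0032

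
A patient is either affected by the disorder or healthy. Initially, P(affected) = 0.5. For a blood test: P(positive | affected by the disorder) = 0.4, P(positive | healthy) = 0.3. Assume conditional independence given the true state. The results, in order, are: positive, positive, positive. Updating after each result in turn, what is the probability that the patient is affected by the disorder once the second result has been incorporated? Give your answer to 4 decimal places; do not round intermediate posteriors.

After 'positive': P(affected) = 0.4·0.5000 / (0.4·0.5000 + 0.3·0.5000) ≈ 0.5714
After 'positive': P(affected) = 0.4·0.5714 / (0.4·0.5714 + 0.3·0.4286) ≈ 0.6400

0.6400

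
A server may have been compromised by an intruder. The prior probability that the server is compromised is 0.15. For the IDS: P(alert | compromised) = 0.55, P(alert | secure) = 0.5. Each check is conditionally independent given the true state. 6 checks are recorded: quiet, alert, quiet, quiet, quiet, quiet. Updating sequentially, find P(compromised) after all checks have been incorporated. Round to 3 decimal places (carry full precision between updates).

After 'quiet': P(compromised) = 0.45·0.1500 / (0.45·0.1500 + 0.5·0.8500) ≈ 0.1371
After 'alert': P(compromised) = 0.55·0.1371 / (0.55·0.1371 + 0.5·0.8629) ≈ 0.1487
After 'quiet': P(compromised) = 0.45·0.1487 / (0.45·0.1487 + 0.5·0.8513) ≈ 0.1359
After 'quiet': P(compromised) = 0.45·0.1359 / (0.45·0.1359 + 0.5·0.8641) ≈ 0.1240
After 'quiet': P(compromised) = 0.45·0.1240 / (0.45·0.1240 + 0.5·0.8760) ≈ 0.1130
After 'quiet': P(compromised) = 0.45·0.1130 / (0.45·0.1130 + 0.5·0.8870) ≈ 0.1028

0.103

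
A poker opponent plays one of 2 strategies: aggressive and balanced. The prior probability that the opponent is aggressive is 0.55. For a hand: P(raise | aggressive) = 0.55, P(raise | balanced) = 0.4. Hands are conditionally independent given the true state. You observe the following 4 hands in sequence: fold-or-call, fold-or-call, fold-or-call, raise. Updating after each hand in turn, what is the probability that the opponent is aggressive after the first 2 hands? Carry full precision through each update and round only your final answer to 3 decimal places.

0.407

After 'fold-or-call': P(aggressive) = 0.45·0.5500 / (0.45·0.5500 + 0.6·0.4500) ≈ 0.4783
After 'fold-or-call': P(aggressive) = 0.45·0.4783 / (0.45·0.4783 + 0.6·0.5217) ≈ 0.4074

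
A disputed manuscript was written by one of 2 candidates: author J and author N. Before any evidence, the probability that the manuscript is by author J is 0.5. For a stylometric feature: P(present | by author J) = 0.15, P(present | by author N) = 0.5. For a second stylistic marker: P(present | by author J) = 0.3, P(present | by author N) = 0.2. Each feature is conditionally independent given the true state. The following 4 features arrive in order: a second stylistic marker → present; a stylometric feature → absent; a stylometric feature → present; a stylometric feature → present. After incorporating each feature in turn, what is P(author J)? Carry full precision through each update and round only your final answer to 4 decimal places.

0.1867

Each posterior becomes the prior for the next update.
After a second stylistic marker='present': P(author J) = 0.3·0.5000 / (0.3·0.5000 + 0.2·0.5000) ≈ 0.6000
After a stylometric feature='absent': P(author J) = 0.85·0.6000 / (0.85·0.6000 + 0.5·0.4000) ≈ 0.7183
After a stylometric feature='present': P(author J) = 0.15·0.7183 / (0.15·0.7183 + 0.5·0.2817) ≈ 0.4334
After a stylometric feature='present': P(author J) = 0.15·0.4334 / (0.15·0.4334 + 0.5·0.5666) ≈ 0.1867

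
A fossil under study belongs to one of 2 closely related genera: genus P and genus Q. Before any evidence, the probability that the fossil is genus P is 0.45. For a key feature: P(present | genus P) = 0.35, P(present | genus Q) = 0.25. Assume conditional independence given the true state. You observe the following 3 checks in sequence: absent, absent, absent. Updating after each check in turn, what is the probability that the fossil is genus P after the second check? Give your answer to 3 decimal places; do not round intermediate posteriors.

0.381

After 'absent': P(genus P) = 0.65·0.4500 / (0.65·0.4500 + 0.75·0.5500) ≈ 0.4149
After 'absent': P(genus P) = 0.65·0.4149 / (0.65·0.4149 + 0.75·0.5851) ≈ 0.3806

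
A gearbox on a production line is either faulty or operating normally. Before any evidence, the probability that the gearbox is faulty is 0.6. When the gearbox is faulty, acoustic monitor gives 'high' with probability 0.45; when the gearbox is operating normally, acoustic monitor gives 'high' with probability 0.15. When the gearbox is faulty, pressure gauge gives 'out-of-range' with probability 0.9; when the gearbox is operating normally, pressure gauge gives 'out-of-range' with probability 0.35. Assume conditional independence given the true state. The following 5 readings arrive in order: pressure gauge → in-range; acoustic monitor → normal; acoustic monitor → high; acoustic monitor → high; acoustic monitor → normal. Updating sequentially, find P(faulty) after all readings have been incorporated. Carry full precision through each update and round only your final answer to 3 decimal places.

Each posterior becomes the prior for the next update.
After pressure gauge='in-range': P(faulty) = 0.1·0.6000 / (0.1·0.6000 + 0.65·0.4000) ≈ 0.1875
After acoustic monitor='normal': P(faulty) = 0.55·0.1875 / (0.55·0.1875 + 0.85·0.8125) ≈ 0.1299
After acoustic monitor='high': P(faulty) = 0.45·0.1299 / (0.45·0.1299 + 0.15·0.8701) ≈ 0.3094
After acoustic monitor='high': P(faulty) = 0.45·0.3094 / (0.45·0.3094 + 0.15·0.6906) ≈ 0.5734
After acoustic monitor='normal': P(faulty) = 0.55·0.5734 / (0.55·0.5734 + 0.85·0.4266) ≈ 0.4651

0.465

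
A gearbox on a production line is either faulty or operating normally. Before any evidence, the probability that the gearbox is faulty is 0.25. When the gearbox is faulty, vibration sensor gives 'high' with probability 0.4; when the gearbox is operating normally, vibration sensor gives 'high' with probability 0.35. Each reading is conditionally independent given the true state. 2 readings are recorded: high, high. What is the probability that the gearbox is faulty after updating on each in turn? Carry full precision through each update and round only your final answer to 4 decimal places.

0.3033

After 'high': P(faulty) = 0.4·0.2500 / (0.4·0.2500 + 0.35·0.7500) ≈ 0.2759
After 'high': P(faulty) = 0.4·0.2759 / (0.4·0.2759 + 0.35·0.7241) ≈ 0.3033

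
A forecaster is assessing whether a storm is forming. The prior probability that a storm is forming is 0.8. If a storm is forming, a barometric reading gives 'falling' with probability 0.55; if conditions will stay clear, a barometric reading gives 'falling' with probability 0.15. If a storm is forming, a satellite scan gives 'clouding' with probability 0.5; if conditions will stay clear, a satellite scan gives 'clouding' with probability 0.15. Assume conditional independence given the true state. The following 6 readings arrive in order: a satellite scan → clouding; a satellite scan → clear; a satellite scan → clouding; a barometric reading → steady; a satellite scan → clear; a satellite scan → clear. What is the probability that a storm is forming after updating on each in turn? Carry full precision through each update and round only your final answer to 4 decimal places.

0.8273

After a satellite scan='clouding': P(storm) = 0.5·0.8000 / (0.5·0.8000 + 0.15·0.2000) ≈ 0.9302
After a satellite scan='clear': P(storm) = 0.5·0.9302 / (0.5·0.9302 + 0.85·0.0698) ≈ 0.8869
After a satellite scan='clouding': P(storm) = 0.5·0.8869 / (0.5·0.8869 + 0.15·0.1131) ≈ 0.9632
After a barometric reading='steady': P(storm) = 0.45·0.9632 / (0.45·0.9632 + 0.85·0.0368) ≈ 0.9326
After a satellite scan='clear': P(storm) = 0.5·0.9326 / (0.5·0.9326 + 0.85·0.0674) ≈ 0.8906
After a satellite scan='clear': P(storm) = 0.5·0.8906 / (0.5·0.8906 + 0.85·0.1094) ≈ 0.8273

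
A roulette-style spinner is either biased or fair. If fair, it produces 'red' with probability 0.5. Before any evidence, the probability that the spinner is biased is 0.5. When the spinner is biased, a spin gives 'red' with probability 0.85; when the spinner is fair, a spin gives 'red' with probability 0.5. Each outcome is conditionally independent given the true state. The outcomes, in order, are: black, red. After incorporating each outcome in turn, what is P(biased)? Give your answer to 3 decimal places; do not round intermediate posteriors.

Apply Bayes' rule sequentially, carrying P(biased) forward.
After 'black': P(biased) = 0.15·0.5000 / (0.15·0.5000 + 0.5·0.5000) ≈ 0.2308
After 'red': P(biased) = 0.85·0.2308 / (0.85·0.2308 + 0.5·0.7692) ≈ 0.3377

0.338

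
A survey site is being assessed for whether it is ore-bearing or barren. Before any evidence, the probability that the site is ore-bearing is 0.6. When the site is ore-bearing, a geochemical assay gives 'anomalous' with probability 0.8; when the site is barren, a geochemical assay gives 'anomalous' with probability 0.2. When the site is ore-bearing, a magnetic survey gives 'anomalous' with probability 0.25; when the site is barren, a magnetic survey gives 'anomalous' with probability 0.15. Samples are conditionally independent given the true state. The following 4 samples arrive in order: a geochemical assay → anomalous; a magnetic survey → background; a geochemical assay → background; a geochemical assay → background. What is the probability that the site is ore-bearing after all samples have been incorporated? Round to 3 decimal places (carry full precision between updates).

0.249

Apply Bayes' rule sequentially, carrying P(ore) forward.
After a geochemical assay='anomalous': P(ore) = 0.8·0.6000 / (0.8·0.6000 + 0.2·0.4000) ≈ 0.8571
After a magnetic survey='background': P(ore) = 0.75·0.8571 / (0.75·0.8571 + 0.85·0.1429) ≈ 0.8411
After a geochemical assay='background': P(ore) = 0.2·0.8411 / (0.2·0.8411 + 0.8·0.1589) ≈ 0.5696
After a geochemical assay='background': P(ore) = 0.2·0.5696 / (0.2·0.5696 + 0.8·0.4304) ≈ 0.2486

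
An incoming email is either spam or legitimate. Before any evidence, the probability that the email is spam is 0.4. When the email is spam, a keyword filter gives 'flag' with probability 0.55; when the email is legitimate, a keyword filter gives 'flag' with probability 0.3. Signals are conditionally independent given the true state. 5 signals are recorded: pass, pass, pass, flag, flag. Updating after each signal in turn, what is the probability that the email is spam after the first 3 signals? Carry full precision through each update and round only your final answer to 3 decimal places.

0.150

After 'pass': P(spam) = 0.45·0.4000 / (0.45·0.4000 + 0.7·0.6000) ≈ 0.3000
After 'pass': P(spam) = 0.45·0.3000 / (0.45·0.3000 + 0.7·0.7000) ≈ 0.2160
After 'pass': P(spam) = 0.45·0.2160 / (0.45·0.2160 + 0.7·0.7840) ≈ 0.1505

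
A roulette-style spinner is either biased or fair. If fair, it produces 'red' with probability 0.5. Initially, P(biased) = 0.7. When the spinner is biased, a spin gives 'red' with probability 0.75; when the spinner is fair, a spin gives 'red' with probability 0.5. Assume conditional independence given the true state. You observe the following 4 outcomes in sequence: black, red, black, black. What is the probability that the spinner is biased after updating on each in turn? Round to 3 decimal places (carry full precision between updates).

After 'black': P(biased) = 0.25·0.7000 / (0.25·0.7000 + 0.5·0.3000) ≈ 0.5385
After 'red': P(biased) = 0.75·0.5385 / (0.75·0.5385 + 0.5·0.4615) ≈ 0.6364
After 'black': P(biased) = 0.25·0.6364 / (0.25·0.6364 + 0.5·0.3636) ≈ 0.4667
After 'black': P(biased) = 0.25·0.4667 / (0.25·0.4667 + 0.5·0.5333) ≈ 0.3043

0.304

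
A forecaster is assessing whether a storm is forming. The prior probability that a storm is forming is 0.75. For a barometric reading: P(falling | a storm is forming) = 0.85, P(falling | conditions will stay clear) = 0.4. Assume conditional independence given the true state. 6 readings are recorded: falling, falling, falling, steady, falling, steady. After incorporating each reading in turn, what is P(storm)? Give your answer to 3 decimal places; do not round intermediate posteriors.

0.793

Each posterior becomes the prior for the next update.
After 'falling': P(storm) = 0.85·0.7500 / (0.85·0.7500 + 0.4·0.2500) ≈ 0.8644
After 'falling': P(storm) = 0.85·0.8644 / (0.85·0.8644 + 0.4·0.1356) ≈ 0.9313
After 'falling': P(storm) = 0.85·0.9313 / (0.85·0.9313 + 0.4·0.0687) ≈ 0.9664
After 'steady': P(storm) = 0.15·0.9664 / (0.15·0.9664 + 0.6·0.0336) ≈ 0.8780
After 'falling': P(storm) = 0.85·0.8780 / (0.85·0.8780 + 0.4·0.1220) ≈ 0.9386
After 'steady': P(storm) = 0.15·0.9386 / (0.15·0.9386 + 0.6·0.0614) ≈ 0.7927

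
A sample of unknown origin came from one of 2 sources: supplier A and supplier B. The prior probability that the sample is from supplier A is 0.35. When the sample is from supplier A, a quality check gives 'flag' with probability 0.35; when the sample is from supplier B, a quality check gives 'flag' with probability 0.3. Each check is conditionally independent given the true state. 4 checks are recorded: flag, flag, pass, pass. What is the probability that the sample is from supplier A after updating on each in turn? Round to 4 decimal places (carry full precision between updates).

0.3872

After 'flag': P(supplier A) = 0.35·0.3500 / (0.35·0.3500 + 0.3·0.6500) ≈ 0.3858
After 'flag': P(supplier A) = 0.35·0.3858 / (0.35·0.3858 + 0.3·0.6142) ≈ 0.4229
After 'pass': P(supplier A) = 0.65·0.4229 / (0.65·0.4229 + 0.7·0.5771) ≈ 0.4050
After 'pass': P(supplier A) = 0.65·0.4050 / (0.65·0.4050 + 0.7·0.5950) ≈ 0.3872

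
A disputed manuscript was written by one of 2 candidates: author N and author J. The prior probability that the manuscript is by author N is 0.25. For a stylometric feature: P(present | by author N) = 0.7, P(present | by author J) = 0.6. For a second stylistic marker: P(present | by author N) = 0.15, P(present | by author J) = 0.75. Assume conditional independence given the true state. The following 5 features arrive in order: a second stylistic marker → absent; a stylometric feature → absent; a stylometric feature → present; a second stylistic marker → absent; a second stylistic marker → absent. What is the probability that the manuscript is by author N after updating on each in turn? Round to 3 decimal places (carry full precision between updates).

After a second stylistic marker='absent': P(author N) = 0.85·0.2500 / (0.85·0.2500 + 0.25·0.7500) ≈ 0.5312
After a stylometric feature='absent': P(author N) = 0.3·0.5312 / (0.3·0.5312 + 0.4·0.4688) ≈ 0.4595
After a stylometric feature='present': P(author N) = 0.7·0.4595 / (0.7·0.4595 + 0.6·0.5405) ≈ 0.4979
After a second stylistic marker='absent': P(author N) = 0.85·0.4979 / (0.85·0.4979 + 0.25·0.5021) ≈ 0.7713
After a second stylistic marker='absent': P(author N) = 0.85·0.7713 / (0.85·0.7713 + 0.25·0.2287) ≈ 0.9198

0.920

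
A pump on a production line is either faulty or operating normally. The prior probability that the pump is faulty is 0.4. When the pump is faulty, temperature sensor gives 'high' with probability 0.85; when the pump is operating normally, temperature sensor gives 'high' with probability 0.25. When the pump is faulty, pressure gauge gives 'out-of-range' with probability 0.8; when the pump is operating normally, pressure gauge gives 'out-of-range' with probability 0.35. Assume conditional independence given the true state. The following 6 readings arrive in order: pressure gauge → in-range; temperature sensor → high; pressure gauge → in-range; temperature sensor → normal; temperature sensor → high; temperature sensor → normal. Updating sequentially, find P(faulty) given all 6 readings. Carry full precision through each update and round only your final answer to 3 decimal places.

After pressure gauge='in-range': P(faulty) = 0.2·0.4000 / (0.2·0.4000 + 0.65·0.6000) ≈ 0.1702
After temperature sensor='high': P(faulty) = 0.85·0.1702 / (0.85·0.1702 + 0.25·0.8298) ≈ 0.4109
After pressure gauge='in-range': P(faulty) = 0.2·0.4109 / (0.2·0.4109 + 0.65·0.5891) ≈ 0.1767
After temperature sensor='normal': P(faulty) = 0.15·0.1767 / (0.15·0.1767 + 0.75·0.8233) ≈ 0.0412
After temperature sensor='high': P(faulty) = 0.85·0.0412 / (0.85·0.0412 + 0.25·0.9588) ≈ 0.1273
After temperature sensor='normal': P(faulty) = 0.15·0.1273 / (0.15·0.1273 + 0.75·0.8727) ≈ 0.0284

0.028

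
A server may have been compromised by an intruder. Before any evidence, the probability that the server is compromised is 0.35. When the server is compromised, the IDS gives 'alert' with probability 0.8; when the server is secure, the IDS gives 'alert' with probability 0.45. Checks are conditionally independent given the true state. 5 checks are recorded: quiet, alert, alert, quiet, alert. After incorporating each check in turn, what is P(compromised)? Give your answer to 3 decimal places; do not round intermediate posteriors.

Each posterior becomes the prior for the next update.
After 'quiet': P(compromised) = 0.2·0.3500 / (0.2·0.3500 + 0.55·0.6500) ≈ 0.1637
After 'alert': P(compromised) = 0.8·0.1637 / (0.8·0.1637 + 0.45·0.8363) ≈ 0.2582
After 'alert': P(compromised) = 0.8·0.2582 / (0.8·0.2582 + 0.45·0.7418) ≈ 0.3823
After 'quiet': P(compromised) = 0.2·0.3823 / (0.2·0.3823 + 0.55·0.6177) ≈ 0.1837
After 'alert': P(compromised) = 0.8·0.1837 / (0.8·0.1837 + 0.45·0.8163) ≈ 0.2857

0.286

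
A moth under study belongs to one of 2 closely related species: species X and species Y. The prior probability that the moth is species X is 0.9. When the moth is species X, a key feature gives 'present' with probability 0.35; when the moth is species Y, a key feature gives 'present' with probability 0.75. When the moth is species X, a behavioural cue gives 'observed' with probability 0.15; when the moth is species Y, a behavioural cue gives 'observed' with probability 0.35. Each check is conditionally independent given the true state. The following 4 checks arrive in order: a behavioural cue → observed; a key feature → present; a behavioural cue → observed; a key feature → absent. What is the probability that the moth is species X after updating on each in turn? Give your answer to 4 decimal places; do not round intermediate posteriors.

0.6673

After a behavioural cue='observed': P(species X) = 0.15·0.9000 / (0.15·0.9000 + 0.35·0.1000) ≈ 0.7941
After a key feature='present': P(species X) = 0.35·0.7941 / (0.35·0.7941 + 0.75·0.2059) ≈ 0.6429
After a behavioural cue='observed': P(species X) = 0.15·0.6429 / (0.15·0.6429 + 0.35·0.3571) ≈ 0.4355
After a key feature='absent': P(species X) = 0.65·0.4355 / (0.65·0.4355 + 0.25·0.5645) ≈ 0.6673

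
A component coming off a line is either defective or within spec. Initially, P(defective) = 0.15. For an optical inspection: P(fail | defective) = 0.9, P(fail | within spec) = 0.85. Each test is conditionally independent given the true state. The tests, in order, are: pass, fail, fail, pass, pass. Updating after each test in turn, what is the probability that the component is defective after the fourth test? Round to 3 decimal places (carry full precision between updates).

0.081

Apply Bayes' rule sequentially, carrying P(defective) forward.
After 'pass': P(defective) = 0.1·0.1500 / (0.1·0.1500 + 0.15·0.8500) ≈ 0.1053
After 'fail': P(defective) = 0.9·0.1053 / (0.9·0.1053 + 0.85·0.8947) ≈ 0.1108
After 'fail': P(defective) = 0.9·0.1108 / (0.9·0.1108 + 0.85·0.8892) ≈ 0.1165
After 'pass': P(defective) = 0.1·0.1165 / (0.1·0.1165 + 0.15·0.8835) ≈ 0.0808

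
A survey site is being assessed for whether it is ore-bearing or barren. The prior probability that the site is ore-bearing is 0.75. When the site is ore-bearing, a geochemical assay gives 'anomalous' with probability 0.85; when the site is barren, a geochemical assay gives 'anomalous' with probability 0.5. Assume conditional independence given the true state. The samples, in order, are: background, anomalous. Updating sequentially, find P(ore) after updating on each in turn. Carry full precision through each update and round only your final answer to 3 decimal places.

After 'background': P(ore) = 0.15·0.7500 / (0.15·0.7500 + 0.5·0.2500) ≈ 0.4737
After 'anomalous': P(ore) = 0.85·0.4737 / (0.85·0.4737 + 0.5·0.5263) ≈ 0.6047

0.605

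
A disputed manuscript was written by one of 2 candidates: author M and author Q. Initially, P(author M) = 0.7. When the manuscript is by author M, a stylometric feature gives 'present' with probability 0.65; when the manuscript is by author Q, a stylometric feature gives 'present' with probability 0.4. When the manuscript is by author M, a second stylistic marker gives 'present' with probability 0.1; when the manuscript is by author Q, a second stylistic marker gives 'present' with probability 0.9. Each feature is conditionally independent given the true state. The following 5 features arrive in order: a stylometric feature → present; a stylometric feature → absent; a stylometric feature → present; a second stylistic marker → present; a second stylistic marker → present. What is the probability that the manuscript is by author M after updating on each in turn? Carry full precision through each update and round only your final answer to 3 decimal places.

0.042

Apply Bayes' rule sequentially, carrying P(author M) forward.
After a stylometric feature='present': P(author M) = 0.65·0.7000 / (0.65·0.7000 + 0.4·0.3000) ≈ 0.7913
After a stylometric feature='absent': P(author M) = 0.35·0.7913 / (0.35·0.7913 + 0.6·0.2087) ≈ 0.6886
After a stylometric feature='present': P(author M) = 0.65·0.6886 / (0.65·0.6886 + 0.4·0.3114) ≈ 0.7823
After a second stylistic marker='present': P(author M) = 0.1·0.7823 / (0.1·0.7823 + 0.9·0.2177) ≈ 0.2854
After a second stylistic marker='present': P(author M) = 0.1·0.2854 / (0.1·0.2854 + 0.9·0.7146) ≈ 0.0425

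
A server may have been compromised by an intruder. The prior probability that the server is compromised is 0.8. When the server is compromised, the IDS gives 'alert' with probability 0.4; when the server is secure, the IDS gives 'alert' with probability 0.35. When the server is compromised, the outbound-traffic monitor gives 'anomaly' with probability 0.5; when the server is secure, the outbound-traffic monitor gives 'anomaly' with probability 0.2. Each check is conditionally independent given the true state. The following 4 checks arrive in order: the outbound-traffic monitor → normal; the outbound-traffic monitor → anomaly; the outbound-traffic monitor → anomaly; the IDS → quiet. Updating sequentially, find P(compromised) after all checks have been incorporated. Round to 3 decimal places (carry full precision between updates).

After the outbound-traffic monitor='normal': P(compromised) = 0.5·0.8000 / (0.5·0.8000 + 0.8·0.2000) ≈ 0.7143
After the outbound-traffic monitor='anomaly': P(compromised) = 0.5·0.7143 / (0.5·0.7143 + 0.2·0.2857) ≈ 0.8621
After the outbound-traffic monitor='anomaly': P(compromised) = 0.5·0.8621 / (0.5·0.8621 + 0.2·0.1379) ≈ 0.9398
After the IDS='quiet': P(compromised) = 0.6·0.9398 / (0.6·0.9398 + 0.65·0.0602) ≈ 0.9352

0.935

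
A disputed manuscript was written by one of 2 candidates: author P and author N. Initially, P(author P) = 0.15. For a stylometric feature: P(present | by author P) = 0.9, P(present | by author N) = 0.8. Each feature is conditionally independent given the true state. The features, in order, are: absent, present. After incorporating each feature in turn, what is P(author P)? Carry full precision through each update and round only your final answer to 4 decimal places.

Apply Bayes' rule sequentially, carrying P(author P) forward.
After 'absent': P(author P) = 0.1·0.1500 / (0.1·0.1500 + 0.2·0.8500) ≈ 0.0811
After 'present': P(author P) = 0.9·0.0811 / (0.9·0.0811 + 0.8·0.9189) ≈ 0.0903

0.0903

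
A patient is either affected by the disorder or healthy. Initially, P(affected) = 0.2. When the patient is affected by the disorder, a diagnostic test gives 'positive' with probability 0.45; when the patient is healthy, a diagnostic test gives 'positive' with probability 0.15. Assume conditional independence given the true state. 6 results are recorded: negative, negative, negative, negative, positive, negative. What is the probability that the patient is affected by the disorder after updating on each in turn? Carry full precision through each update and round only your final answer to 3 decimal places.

0.078

After 'negative': P(affected) = 0.55·0.2000 / (0.55·0.2000 + 0.85·0.8000) ≈ 0.1392
After 'negative': P(affected) = 0.55·0.1392 / (0.55·0.1392 + 0.85·0.8608) ≈ 0.0948
After 'negative': P(affected) = 0.55·0.0948 / (0.55·0.0948 + 0.85·0.9052) ≈ 0.0634
After 'negative': P(affected) = 0.55·0.0634 / (0.55·0.0634 + 0.85·0.9366) ≈ 0.0420
After 'positive': P(affected) = 0.45·0.0420 / (0.45·0.0420 + 0.15·0.9580) ≈ 0.1162
After 'negative': P(affected) = 0.55·0.1162 / (0.55·0.1162 + 0.85·0.8838) ≈ 0.0784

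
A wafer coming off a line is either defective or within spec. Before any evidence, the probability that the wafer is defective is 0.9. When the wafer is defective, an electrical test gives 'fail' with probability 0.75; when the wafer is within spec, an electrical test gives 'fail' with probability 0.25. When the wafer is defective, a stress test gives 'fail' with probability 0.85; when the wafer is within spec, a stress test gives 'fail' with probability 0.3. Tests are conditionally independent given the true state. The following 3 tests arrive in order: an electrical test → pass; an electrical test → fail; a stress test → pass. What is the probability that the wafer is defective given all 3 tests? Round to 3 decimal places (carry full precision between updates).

Apply Bayes' rule sequentially, carrying P(defective) forward.
After an electrical test='pass': P(defective) = 0.25·0.9000 / (0.25·0.9000 + 0.75·0.1000) ≈ 0.7500
After an electrical test='fail': P(defective) = 0.75·0.7500 / (0.75·0.7500 + 0.25·0.2500) ≈ 0.9000
After a stress test='pass': P(defective) = 0.15·0.9000 / (0.15·0.9000 + 0.7·0.1000) ≈ 0.6585

0.659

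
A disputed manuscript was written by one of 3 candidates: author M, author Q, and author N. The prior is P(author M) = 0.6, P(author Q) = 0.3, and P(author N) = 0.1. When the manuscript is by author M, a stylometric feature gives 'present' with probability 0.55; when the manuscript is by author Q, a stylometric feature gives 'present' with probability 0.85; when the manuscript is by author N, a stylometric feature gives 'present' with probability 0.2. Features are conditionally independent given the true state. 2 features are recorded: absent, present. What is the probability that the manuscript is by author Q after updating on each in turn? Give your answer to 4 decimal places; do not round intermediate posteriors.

After 'absent': normaliser = 0.45·0.6000 + 0.15·0.3000 + 0.8·0.1000; P(author M) ≈ 0.6835, P(author Q) ≈ 0.1139, P(author N) ≈ 0.2025
After 'present': normaliser = 0.55·0.6835 + 0.85·0.1139 + 0.2·0.2025; P(author M) ≈ 0.7324, P(author Q) ≈ 0.1887, P(author N) ≈ 0.0789

0.1887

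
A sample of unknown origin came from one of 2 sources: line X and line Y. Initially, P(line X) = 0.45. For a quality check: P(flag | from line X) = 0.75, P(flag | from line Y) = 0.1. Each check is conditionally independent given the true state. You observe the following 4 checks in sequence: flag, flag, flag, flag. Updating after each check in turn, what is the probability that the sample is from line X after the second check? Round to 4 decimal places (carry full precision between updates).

0.9787

After 'flag': P(line X) = 0.75·0.4500 / (0.75·0.4500 + 0.1·0.5500) ≈ 0.8599
After 'flag': P(line X) = 0.75·0.8599 / (0.75·0.8599 + 0.1·0.1401) ≈ 0.9787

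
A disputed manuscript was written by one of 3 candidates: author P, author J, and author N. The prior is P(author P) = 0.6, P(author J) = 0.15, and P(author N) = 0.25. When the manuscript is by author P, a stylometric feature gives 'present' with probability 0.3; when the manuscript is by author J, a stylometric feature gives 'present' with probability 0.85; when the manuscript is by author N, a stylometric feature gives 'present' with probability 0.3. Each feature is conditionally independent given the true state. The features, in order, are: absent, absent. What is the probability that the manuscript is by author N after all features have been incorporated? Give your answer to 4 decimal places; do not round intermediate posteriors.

0.2918

After 'absent': normaliser = 0.7·0.6000 + 0.15·0.1500 + 0.7·0.2500; P(author P) ≈ 0.6802, P(author J) ≈ 0.0364, P(author N) ≈ 0.2834
After 'absent': normaliser = 0.7·0.6802 + 0.15·0.0364 + 0.7·0.2834; P(author P) ≈ 0.7002, P(author J) ≈ 0.0080, P(author N) ≈ 0.2918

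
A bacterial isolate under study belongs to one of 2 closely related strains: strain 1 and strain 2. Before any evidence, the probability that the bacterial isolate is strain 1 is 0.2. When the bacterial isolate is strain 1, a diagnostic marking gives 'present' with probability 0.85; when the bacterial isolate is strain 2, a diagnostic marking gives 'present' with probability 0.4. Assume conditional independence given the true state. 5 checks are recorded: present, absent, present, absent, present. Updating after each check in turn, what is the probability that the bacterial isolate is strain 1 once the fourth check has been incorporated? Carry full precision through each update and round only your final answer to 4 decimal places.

0.0659

After 'present': P(strain 1) = 0.85·0.2000 / (0.85·0.2000 + 0.4·0.8000) ≈ 0.3469
After 'absent': P(strain 1) = 0.15·0.3469 / (0.15·0.3469 + 0.6·0.6531) ≈ 0.1172
After 'present': P(strain 1) = 0.85·0.1172 / (0.85·0.1172 + 0.4·0.8828) ≈ 0.2201
After 'absent': P(strain 1) = 0.15·0.2201 / (0.15·0.2201 + 0.6·0.7799) ≈ 0.0659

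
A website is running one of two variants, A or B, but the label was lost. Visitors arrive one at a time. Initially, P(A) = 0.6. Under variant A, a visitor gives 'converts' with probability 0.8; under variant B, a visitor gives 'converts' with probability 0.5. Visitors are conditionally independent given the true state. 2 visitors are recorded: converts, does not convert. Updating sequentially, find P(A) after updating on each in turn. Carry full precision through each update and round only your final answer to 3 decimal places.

0.490

Each posterior becomes the prior for the next update.
After 'converts': P(A) = 0.8·0.6000 / (0.8·0.6000 + 0.5·0.4000) ≈ 0.7059
After 'does not convert': P(A) = 0.2·0.7059 / (0.2·0.7059 + 0.5·0.2941) ≈ 0.4898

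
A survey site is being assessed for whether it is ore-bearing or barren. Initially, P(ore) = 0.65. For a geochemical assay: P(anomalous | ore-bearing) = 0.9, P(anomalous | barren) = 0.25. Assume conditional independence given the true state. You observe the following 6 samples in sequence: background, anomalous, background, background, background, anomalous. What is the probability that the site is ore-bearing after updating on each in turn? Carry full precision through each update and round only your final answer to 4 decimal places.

After 'background': P(ore) = 0.1·0.6500 / (0.1·0.6500 + 0.75·0.3500) ≈ 0.1985
After 'anomalous': P(ore) = 0.9·0.1985 / (0.9·0.1985 + 0.25·0.8015) ≈ 0.4713
After 'background': P(ore) = 0.1·0.4713 / (0.1·0.4713 + 0.75·0.5287) ≈ 0.1062
After 'background': P(ore) = 0.1·0.1062 / (0.1·0.1062 + 0.75·0.8938) ≈ 0.0156
After 'background': P(ore) = 0.1·0.0156 / (0.1·0.0156 + 0.75·0.9844) ≈ 0.0021
After 'anomalous': P(ore) = 0.9·0.0021 / (0.9·0.0021 + 0.25·0.9979) ≈ 0.0075

0.0075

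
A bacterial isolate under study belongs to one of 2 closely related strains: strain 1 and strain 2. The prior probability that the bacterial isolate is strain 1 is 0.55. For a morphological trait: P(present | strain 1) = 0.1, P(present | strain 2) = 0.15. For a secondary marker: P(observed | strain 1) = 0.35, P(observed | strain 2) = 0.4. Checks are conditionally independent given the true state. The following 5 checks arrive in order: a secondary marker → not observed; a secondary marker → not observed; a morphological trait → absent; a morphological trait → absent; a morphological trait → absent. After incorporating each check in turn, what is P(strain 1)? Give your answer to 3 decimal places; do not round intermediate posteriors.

0.630

After a secondary marker='not observed': P(strain 1) = 0.65·0.5500 / (0.65·0.5500 + 0.6·0.4500) ≈ 0.5697
After a secondary marker='not observed': P(strain 1) = 0.65·0.5697 / (0.65·0.5697 + 0.6·0.4303) ≈ 0.5892
After a morphological trait='absent': P(strain 1) = 0.9·0.5892 / (0.9·0.5892 + 0.85·0.4108) ≈ 0.6030
After a morphological trait='absent': P(strain 1) = 0.9·0.6030 / (0.9·0.6030 + 0.85·0.3970) ≈ 0.6166
After a morphological trait='absent': P(strain 1) = 0.9·0.6166 / (0.9·0.6166 + 0.85·0.3834) ≈ 0.6300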